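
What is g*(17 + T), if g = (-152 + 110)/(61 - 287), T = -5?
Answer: 252/113 ≈ 2.2301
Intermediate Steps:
g = 21/113 (g = -42/(-226) = -42*(-1/226) = 21/113 ≈ 0.18584)
g*(17 + T) = 21*(17 - 5)/113 = (21/113)*12 = 252/113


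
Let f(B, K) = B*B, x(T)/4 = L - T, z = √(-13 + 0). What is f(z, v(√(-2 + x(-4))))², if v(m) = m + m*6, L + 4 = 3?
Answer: 169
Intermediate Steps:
L = -1 (L = -4 + 3 = -1)
z = I*√13 (z = √(-13) = I*√13 ≈ 3.6056*I)
x(T) = -4 - 4*T (x(T) = 4*(-1 - T) = -4 - 4*T)
v(m) = 7*m (v(m) = m + 6*m = 7*m)
f(B, K) = B²
f(z, v(√(-2 + x(-4))))² = ((I*√13)²)² = (-13)² = 169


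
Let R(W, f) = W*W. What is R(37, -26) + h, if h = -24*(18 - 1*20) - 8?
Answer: 1409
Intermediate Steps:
R(W, f) = W²
h = 40 (h = -24*(18 - 20) - 8 = -24*(-2) - 8 = 48 - 8 = 40)
R(37, -26) + h = 37² + 40 = 1369 + 40 = 1409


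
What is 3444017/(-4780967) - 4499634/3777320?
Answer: -17260877980259/9029621134220 ≈ -1.9116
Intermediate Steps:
3444017/(-4780967) - 4499634/3777320 = 3444017*(-1/4780967) - 4499634*1/3777320 = -3444017/4780967 - 2249817/1888660 = -17260877980259/9029621134220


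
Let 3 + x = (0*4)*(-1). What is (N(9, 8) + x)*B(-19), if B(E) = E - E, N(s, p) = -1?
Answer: 0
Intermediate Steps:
B(E) = 0
x = -3 (x = -3 + (0*4)*(-1) = -3 + 0*(-1) = -3 + 0 = -3)
(N(9, 8) + x)*B(-19) = (-1 - 3)*0 = -4*0 = 0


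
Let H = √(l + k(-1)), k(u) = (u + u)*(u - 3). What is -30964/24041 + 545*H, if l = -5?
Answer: -30964/24041 + 545*√3 ≈ 942.68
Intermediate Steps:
k(u) = 2*u*(-3 + u) (k(u) = (2*u)*(-3 + u) = 2*u*(-3 + u))
H = √3 (H = √(-5 + 2*(-1)*(-3 - 1)) = √(-5 + 2*(-1)*(-4)) = √(-5 + 8) = √3 ≈ 1.7320)
-30964/24041 + 545*H = -30964/24041 + 545*√3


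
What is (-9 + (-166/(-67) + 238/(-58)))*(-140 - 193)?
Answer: 6875118/1943 ≈ 3538.4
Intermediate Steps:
(-9 + (-166/(-67) + 238/(-58)))*(-140 - 193) = (-9 + (-166*(-1/67) + 238*(-1/58)))*(-333) = (-9 + (166/67 - 119/29))*(-333) = (-9 - 3159/1943)*(-333) = -20646/1943*(-333) = 6875118/1943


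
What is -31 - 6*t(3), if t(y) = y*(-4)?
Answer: 41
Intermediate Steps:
t(y) = -4*y
-31 - 6*t(3) = -31 - (-24)*3 = -31 - 6*(-12) = -31 + 72 = 41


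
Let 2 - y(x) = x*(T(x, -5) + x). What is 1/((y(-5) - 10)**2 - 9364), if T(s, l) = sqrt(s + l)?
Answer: I/(55*(-155*I + 6*sqrt(10))) ≈ -0.00011557 + 1.4147e-5*I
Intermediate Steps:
T(s, l) = sqrt(l + s)
y(x) = 2 - x*(x + sqrt(-5 + x)) (y(x) = 2 - x*(sqrt(-5 + x) + x) = 2 - x*(x + sqrt(-5 + x)))
1/((y(-5) - 10)**2 - 9364) = 1/(((2 - 1*(-5)**2 - 1*(-5)*sqrt(-5 - 5)) - 10)**2 - 9364) = 1/(((2 - 1*25 - 1*(-5)*sqrt(-10)) - 10)**2 - 9364) = 1/(((2 - 25 - 1*(-5)*I*sqrt(10)) - 10)**2 - 9364) = 1/(((2 - 25 + 5*I*sqrt(10)) - 10)**2 - 9364) = 1/(((-23 + 5*I*sqrt(10)) - 10)**2 - 9364) = 1/((-33 + 5*I*sqrt(10))**2 - 9364) = 1/(-9364 + (-33 + 5*I*sqrt(10))**2)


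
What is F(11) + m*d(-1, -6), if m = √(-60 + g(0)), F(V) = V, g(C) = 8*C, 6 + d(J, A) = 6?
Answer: 11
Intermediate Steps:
d(J, A) = 0 (d(J, A) = -6 + 6 = 0)
m = 2*I*√15 (m = √(-60 + 8*0) = √(-60 + 0) = √(-60) = 2*I*√15 ≈ 7.746*I)
F(11) + m*d(-1, -6) = 11 + (2*I*√15)*0 = 11 + 0 = 11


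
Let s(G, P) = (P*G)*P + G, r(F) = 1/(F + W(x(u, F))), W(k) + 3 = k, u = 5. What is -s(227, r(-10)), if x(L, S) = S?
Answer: -120310/529 ≈ -227.43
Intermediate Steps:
W(k) = -3 + k
r(F) = 1/(-3 + 2*F) (r(F) = 1/(F + (-3 + F)) = 1/(-3 + 2*F))
s(G, P) = G + G*P**2 (s(G, P) = (G*P)*P + G = G*P**2 + G = G + G*P**2)
-s(227, r(-10)) = -227*(1 + (1/(-3 + 2*(-10)))**2) = -227*(1 + (1/(-3 - 20))**2) = -227*(1 + (1/(-23))**2) = -227*(1 + (-1/23)**2) = -227*(1 + 1/529) = -227*530/529 = -1*120310/529 = -120310/529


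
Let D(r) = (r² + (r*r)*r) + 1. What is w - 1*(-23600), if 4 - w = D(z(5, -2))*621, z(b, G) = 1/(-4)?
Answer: 1469049/64 ≈ 22954.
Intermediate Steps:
z(b, G) = -¼
D(r) = 1 + r² + r³ (D(r) = (r² + r²*r) + 1 = (r² + r³) + 1 = 1 + r² + r³)
w = -41351/64 (w = 4 - (1 + (-¼)² + (-¼)³)*621 = 4 - (1 + 1/16 - 1/64)*621 = 4 - 67*621/64 = 4 - 1*41607/64 = 4 - 41607/64 = -41351/64 ≈ -646.11)
w - 1*(-23600) = -41351/64 - 1*(-23600) = -41351/64 + 23600 = 1469049/64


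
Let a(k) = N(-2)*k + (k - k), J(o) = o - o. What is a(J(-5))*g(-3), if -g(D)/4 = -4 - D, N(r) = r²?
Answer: 0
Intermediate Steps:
J(o) = 0
g(D) = 16 + 4*D (g(D) = -4*(-4 - D) = 16 + 4*D)
a(k) = 4*k (a(k) = (-2)²*k + (k - k) = 4*k + 0 = 4*k)
a(J(-5))*g(-3) = (4*0)*(16 + 4*(-3)) = 0*(16 - 12) = 0*4 = 0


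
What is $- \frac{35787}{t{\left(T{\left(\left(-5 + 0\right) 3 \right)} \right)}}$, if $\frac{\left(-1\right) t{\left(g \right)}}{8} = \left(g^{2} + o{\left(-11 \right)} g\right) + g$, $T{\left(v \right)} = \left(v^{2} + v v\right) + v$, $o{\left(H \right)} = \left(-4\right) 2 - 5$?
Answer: $\frac{11929}{490680} \approx 0.024311$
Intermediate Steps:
$o{\left(H \right)} = -13$ ($o{\left(H \right)} = -8 - 5 = -13$)
$T{\left(v \right)} = v + 2 v^{2}$ ($T{\left(v \right)} = \left(v^{2} + v^{2}\right) + v = 2 v^{2} + v = v + 2 v^{2}$)
$t{\left(g \right)} = - 8 g^{2} + 96 g$ ($t{\left(g \right)} = - 8 \left(\left(g^{2} - 13 g\right) + g\right) = - 8 \left(g^{2} - 12 g\right) = - 8 g^{2} + 96 g$)
$- \frac{35787}{t{\left(T{\left(\left(-5 + 0\right) 3 \right)} \right)}} = - \frac{35787}{8 \left(-5 + 0\right) 3 \left(1 + 2 \left(-5 + 0\right) 3\right) \left(12 - \left(-5 + 0\right) 3 \left(1 + 2 \left(-5 + 0\right) 3\right)\right)} = - \frac{35787}{8 \left(-5\right) 3 \left(1 + 2 \left(\left(-5\right) 3\right)\right) \left(12 - \left(-5\right) 3 \left(1 + 2 \left(\left(-5\right) 3\right)\right)\right)} = - \frac{35787}{8 \left(- 15 \left(1 + 2 \left(-15\right)\right)\right) \left(12 - - 15 \left(1 + 2 \left(-15\right)\right)\right)} = - \frac{35787}{8 \left(- 15 \left(1 - 30\right)\right) \left(12 - - 15 \left(1 - 30\right)\right)} = - \frac{35787}{8 \left(\left(-15\right) \left(-29\right)\right) \left(12 - \left(-15\right) \left(-29\right)\right)} = - \frac{35787}{8 \cdot 435 \left(12 - 435\right)} = - \frac{35787}{8 \cdot 435 \left(-423\right)} = - \frac{35787}{-1472040} = \left(-35787\right) \left(- \frac{1}{1472040}\right) = \frac{11929}{490680}$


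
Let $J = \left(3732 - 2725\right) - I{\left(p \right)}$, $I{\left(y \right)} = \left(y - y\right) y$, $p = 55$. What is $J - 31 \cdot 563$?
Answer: $-16446$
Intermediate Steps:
$I{\left(y \right)} = 0$ ($I{\left(y \right)} = 0 y = 0$)
$J = 1007$ ($J = \left(3732 - 2725\right) - 0 = \left(3732 - 2725\right) + 0 = 1007 + 0 = 1007$)
$J - 31 \cdot 563 = 1007 - 31 \cdot 563 = 1007 - 17453 = -16446$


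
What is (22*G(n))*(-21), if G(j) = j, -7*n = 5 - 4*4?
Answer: -726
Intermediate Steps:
n = 11/7 (n = -(5 - 4*4)/7 = -(5 - 16)/7 = -⅐*(-11) = 11/7 ≈ 1.5714)
(22*G(n))*(-21) = (22*(11/7))*(-21) = (242/7)*(-21) = -726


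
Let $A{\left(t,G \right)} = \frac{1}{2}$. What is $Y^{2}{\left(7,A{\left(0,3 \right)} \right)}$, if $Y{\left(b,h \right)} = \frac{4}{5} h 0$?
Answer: $0$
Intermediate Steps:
$A{\left(t,G \right)} = \frac{1}{2}$
$Y{\left(b,h \right)} = 0$ ($Y{\left(b,h \right)} = 4 \cdot \frac{1}{5} h 0 = \frac{4 h}{5} \cdot 0 = 0$)
$Y^{2}{\left(7,A{\left(0,3 \right)} \right)} = 0^{2} = 0$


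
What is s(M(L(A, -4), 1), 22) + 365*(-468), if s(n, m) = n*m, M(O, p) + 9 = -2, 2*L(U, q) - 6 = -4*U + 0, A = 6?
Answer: -171062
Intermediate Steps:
L(U, q) = 3 - 2*U (L(U, q) = 3 + (-4*U + 0)/2 = 3 + (-4*U)/2 = 3 - 2*U)
M(O, p) = -11 (M(O, p) = -9 - 2 = -11)
s(n, m) = m*n
s(M(L(A, -4), 1), 22) + 365*(-468) = 22*(-11) + 365*(-468) = -242 - 170820 = -171062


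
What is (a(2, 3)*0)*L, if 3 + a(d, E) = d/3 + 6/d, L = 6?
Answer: 0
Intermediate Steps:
a(d, E) = -3 + 6/d + d/3 (a(d, E) = -3 + (d/3 + 6/d) = -3 + (6/d + d/3) = -3 + 6/d + d/3)
(a(2, 3)*0)*L = ((-3 + 6/2 + (1/3)*2)*0)*6 = ((-3 + 6*(1/2) + 2/3)*0)*6 = ((-3 + 3 + 2/3)*0)*6 = ((2/3)*0)*6 = 0*6 = 0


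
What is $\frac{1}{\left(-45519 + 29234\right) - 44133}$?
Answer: $- \frac{1}{60418} \approx -1.6551 \cdot 10^{-5}$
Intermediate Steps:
$\frac{1}{\left(-45519 + 29234\right) - 44133} = \frac{1}{-16285 - 44133} = \frac{1}{-60418} = - \frac{1}{60418}$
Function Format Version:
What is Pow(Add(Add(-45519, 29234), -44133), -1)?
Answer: Rational(-1, 60418) ≈ -1.6551e-5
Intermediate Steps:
Pow(Add(Add(-45519, 29234), -44133), -1) = Pow(Add(-16285, -44133), -1) = Pow(-60418, -1) = Rational(-1, 60418)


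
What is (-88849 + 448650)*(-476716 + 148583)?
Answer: -118062581533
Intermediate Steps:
(-88849 + 448650)*(-476716 + 148583) = 359801*(-328133) = -118062581533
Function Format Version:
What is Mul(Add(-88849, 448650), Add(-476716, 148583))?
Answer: -118062581533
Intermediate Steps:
Mul(Add(-88849, 448650), Add(-476716, 148583)) = Mul(359801, -328133) = -118062581533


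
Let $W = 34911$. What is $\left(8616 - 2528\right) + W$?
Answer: $40999$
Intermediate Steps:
$\left(8616 - 2528\right) + W = \left(8616 - 2528\right) + 34911 = 6088 + 34911 = 40999$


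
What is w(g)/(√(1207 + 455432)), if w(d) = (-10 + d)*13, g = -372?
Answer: -4966*√456639/456639 ≈ -7.3489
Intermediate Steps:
w(d) = -130 + 13*d
w(g)/(√(1207 + 455432)) = (-130 + 13*(-372))/(√(1207 + 455432)) = (-130 - 4836)/(√456639) = -4966*√456639/456639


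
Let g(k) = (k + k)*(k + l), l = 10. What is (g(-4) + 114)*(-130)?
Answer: -8580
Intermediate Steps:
g(k) = 2*k*(10 + k) (g(k) = (k + k)*(k + 10) = (2*k)*(10 + k) = 2*k*(10 + k))
(g(-4) + 114)*(-130) = (2*(-4)*(10 - 4) + 114)*(-130) = (2*(-4)*6 + 114)*(-130) = (-48 + 114)*(-130) = 66*(-130) = -8580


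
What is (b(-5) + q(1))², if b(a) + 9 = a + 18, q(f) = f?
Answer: 25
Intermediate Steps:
b(a) = 9 + a (b(a) = -9 + (a + 18) = -9 + (18 + a) = 9 + a)
(b(-5) + q(1))² = ((9 - 5) + 1)² = (4 + 1)² = 5² = 25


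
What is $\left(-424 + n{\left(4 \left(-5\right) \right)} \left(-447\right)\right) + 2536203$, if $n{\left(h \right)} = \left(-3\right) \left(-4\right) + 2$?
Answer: $2529521$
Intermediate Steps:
$n{\left(h \right)} = 14$ ($n{\left(h \right)} = 12 + 2 = 14$)
$\left(-424 + n{\left(4 \left(-5\right) \right)} \left(-447\right)\right) + 2536203 = \left(-424 + 14 \left(-447\right)\right) + 2536203 = \left(-424 - 6258\right) + 2536203 = -6682 + 2536203 = 2529521$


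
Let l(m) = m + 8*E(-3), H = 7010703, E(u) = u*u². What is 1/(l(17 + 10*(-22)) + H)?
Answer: 1/7010284 ≈ 1.4265e-7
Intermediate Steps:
E(u) = u³
l(m) = -216 + m (l(m) = m + 8*(-3)³ = m + 8*(-27) = m - 216 = -216 + m)
1/(l(17 + 10*(-22)) + H) = 1/((-216 + (17 + 10*(-22))) + 7010703) = 1/((-216 + (17 - 220)) + 7010703) = 1/((-216 - 203) + 7010703) = 1/(-419 + 7010703) = 1/7010284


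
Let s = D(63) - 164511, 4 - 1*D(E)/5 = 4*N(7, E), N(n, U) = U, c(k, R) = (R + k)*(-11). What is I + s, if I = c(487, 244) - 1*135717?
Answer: -309509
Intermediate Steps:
c(k, R) = -11*R - 11*k
D(E) = 20 - 20*E
s = -165751 (s = (20 - 20*63) - 164511 = (20 - 1260) - 164511 = -1240 - 164511 = -165751)
I = -143758 (I = (-11*244 - 11*487) - 1*135717 = (-2684 - 5357) - 135717 = -8041 - 135717 = -143758)
I + s = -143758 - 165751 = -309509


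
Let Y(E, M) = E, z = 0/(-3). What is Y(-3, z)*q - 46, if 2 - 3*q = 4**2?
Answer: -32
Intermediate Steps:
z = 0 (z = 0*(-1/3) = 0)
q = -14/3 (q = 2/3 - 1/3*4**2 = 2/3 - 1/3*16 = 2/3 - 16/3 = -14/3 ≈ -4.6667)
Y(-3, z)*q - 46 = -3*(-14/3) - 46 = 14 - 46 = -32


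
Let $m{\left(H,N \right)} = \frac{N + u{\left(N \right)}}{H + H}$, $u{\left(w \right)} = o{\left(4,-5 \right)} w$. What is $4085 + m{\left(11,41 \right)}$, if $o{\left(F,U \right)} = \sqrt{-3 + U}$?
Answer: $\frac{89911}{22} + \frac{41 i \sqrt{2}}{11} \approx 4086.9 + 5.2712 i$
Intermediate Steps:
$u{\left(w \right)} = 2 i w \sqrt{2}$ ($u{\left(w \right)} = \sqrt{-3 - 5} w = \sqrt{-8} w = 2 i \sqrt{2} w = 2 i w \sqrt{2}$)
$m{\left(H,N \right)} = \frac{N + 2 i N \sqrt{2}}{2 H}$ ($m{\left(H,N \right)} = \frac{N + 2 i N \sqrt{2}}{H + H} = \frac{N + 2 i N \sqrt{2}}{2 H}$)
$4085 + m{\left(11,41 \right)} = 4085 + \frac{1}{2} \cdot 41 \cdot \frac{1}{11} \left(1 + 2 i \sqrt{2}\right) = 4085 + \left(\frac{41}{22} + \frac{41 i \sqrt{2}}{11}\right) = \frac{89911}{22} + \frac{41 i \sqrt{2}}{11}$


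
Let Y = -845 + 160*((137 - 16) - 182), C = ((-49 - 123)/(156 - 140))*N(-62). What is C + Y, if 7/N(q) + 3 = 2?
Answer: -42119/4 ≈ -10530.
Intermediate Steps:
N(q) = -7 (N(q) = 7/(-3 + 2) = 7/(-1) = 7*(-1) = -7)
C = 301/4 (C = ((-49 - 123)/(156 - 140))*(-7) = -172/16*(-7) = -172*1/16*(-7) = -43/4*(-7) = 301/4 ≈ 75.250)
Y = -10605 (Y = -845 + 160*(121 - 182) = -845 + 160*(-61) = -845 - 9760 = -10605)
C + Y = 301/4 - 10605 = -42119/4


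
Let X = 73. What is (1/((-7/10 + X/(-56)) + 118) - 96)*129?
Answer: -402183816/32479 ≈ -12383.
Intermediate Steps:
(1/((-7/10 + X/(-56)) + 118) - 96)*129 = (1/((-7/10 + 73/(-56)) + 118) - 96)*129 = (1/((-7*⅒ + 73*(-1/56)) + 118) - 96)*129 = (1/((-7/10 - 73/56) + 118) - 96)*129 = (1/(-561/280 + 118) - 96)*129 = (1/(32479/280) - 96)*129 = (280/32479 - 96)*129 = -3117704/32479*129 = -402183816/32479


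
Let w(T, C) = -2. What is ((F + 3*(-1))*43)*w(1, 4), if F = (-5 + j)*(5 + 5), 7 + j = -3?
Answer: 13158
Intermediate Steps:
j = -10 (j = -7 - 3 = -10)
F = -150 (F = (-5 - 10)*(5 + 5) = -15*10 = -150)
((F + 3*(-1))*43)*w(1, 4) = ((-150 + 3*(-1))*43)*(-2) = ((-150 - 3)*43)*(-2) = -153*43*(-2) = -6579*(-2) = 13158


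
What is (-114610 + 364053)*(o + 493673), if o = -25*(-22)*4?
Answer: 123692048739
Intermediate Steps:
o = 2200 (o = 550*4 = 2200)
(-114610 + 364053)*(o + 493673) = (-114610 + 364053)*(2200 + 493673) = 249443*495873 = 123692048739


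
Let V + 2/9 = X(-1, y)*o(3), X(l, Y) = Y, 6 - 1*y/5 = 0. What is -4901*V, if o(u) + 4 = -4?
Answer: 10595962/9 ≈ 1.1773e+6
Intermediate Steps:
y = 30 (y = 30 - 5*0 = 30 + 0 = 30)
o(u) = -8 (o(u) = -4 - 4 = -8)
V = -2162/9 (V = -2/9 + 30*(-8) = -2/9 - 240 = -2162/9 ≈ -240.22)
-4901*V = -4901*(-2162/9) = 10595962/9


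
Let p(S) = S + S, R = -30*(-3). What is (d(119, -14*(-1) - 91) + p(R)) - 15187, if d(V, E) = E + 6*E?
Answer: -15546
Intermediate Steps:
d(V, E) = 7*E
R = 90
p(S) = 2*S
(d(119, -14*(-1) - 91) + p(R)) - 15187 = (7*(-14*(-1) - 91) + 2*90) - 15187 = (7*(14 - 91) + 180) - 15187 = (7*(-77) + 180) - 15187 = (-539 + 180) - 15187 = -359 - 15187 = -15546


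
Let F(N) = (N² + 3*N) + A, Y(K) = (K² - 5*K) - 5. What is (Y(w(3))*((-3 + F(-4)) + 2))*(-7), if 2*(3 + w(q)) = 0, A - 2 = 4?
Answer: -1197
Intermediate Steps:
A = 6 (A = 2 + 4 = 6)
w(q) = -3 (w(q) = -3 + (½)*0 = -3 + 0 = -3)
Y(K) = -5 + K² - 5*K
F(N) = 6 + N² + 3*N (F(N) = (N² + 3*N) + 6 = 6 + N² + 3*N)
(Y(w(3))*((-3 + F(-4)) + 2))*(-7) = ((-5 + (-3)² - 5*(-3))*((-3 + (6 + (-4)² + 3*(-4))) + 2))*(-7) = ((-5 + 9 + 15)*((-3 + (6 + 16 - 12)) + 2))*(-7) = (19*((-3 + 10) + 2))*(-7) = (19*(7 + 2))*(-7) = (19*9)*(-7) = 171*(-7) = -1197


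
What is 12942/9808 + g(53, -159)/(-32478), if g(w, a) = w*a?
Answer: 41915191/26545352 ≈ 1.5790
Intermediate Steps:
g(w, a) = a*w
12942/9808 + g(53, -159)/(-32478) = 12942/9808 - 159*53/(-32478) = 12942*(1/9808) - 8427*(-1/32478) = 6471/4904 + 2809/10826 = 41915191/26545352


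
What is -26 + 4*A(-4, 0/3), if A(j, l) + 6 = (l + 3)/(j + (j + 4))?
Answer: -53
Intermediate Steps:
A(j, l) = -6 + (3 + l)/(4 + 2*j) (A(j, l) = -6 + (l + 3)/(j + (j + 4)) = -6 + (3 + l)/(j + (4 + j)) = -6 + (3 + l)/(4 + 2*j))
-26 + 4*A(-4, 0/3) = -26 + 4*((-21 + 0/3 - 12*(-4))/(2*(2 - 4))) = -26 + 4*((1/2)*(-21 + 0*(1/3) + 48)/(-2)) = -26 + 4*((1/2)*(-1/2)*(-21 + 0 + 48)) = -26 + 4*((1/2)*(-1/2)*27) = -26 + 4*(-27/4) = -26 - 27 = -53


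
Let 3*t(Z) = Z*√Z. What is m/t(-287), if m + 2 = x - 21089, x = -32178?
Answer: -159807*I*√287/82369 ≈ -32.868*I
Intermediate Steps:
t(Z) = Z^(3/2)/3 (t(Z) = (Z*√Z)/3 = Z^(3/2)/3)
m = -53269 (m = -2 + (-32178 - 21089) = -2 - 53267 = -53269)
m/t(-287) = -53269*3*I*√287/82369 = -159807*I*√287/82369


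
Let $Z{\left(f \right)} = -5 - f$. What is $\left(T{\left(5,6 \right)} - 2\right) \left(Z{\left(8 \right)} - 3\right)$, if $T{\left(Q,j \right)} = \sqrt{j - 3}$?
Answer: $32 - 16 \sqrt{3} \approx 4.2872$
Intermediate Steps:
$T{\left(Q,j \right)} = \sqrt{-3 + j}$
$\left(T{\left(5,6 \right)} - 2\right) \left(Z{\left(8 \right)} - 3\right) = \left(\sqrt{-3 + 6} - 2\right) \left(\left(-5 - 8\right) - 3\right) = \left(\sqrt{3} - 2\right) \left(\left(-5 - 8\right) - 3\right) = \left(-2 + \sqrt{3}\right) \left(-13 - 3\right) = \left(-2 + \sqrt{3}\right) \left(-16\right) = 32 - 16 \sqrt{3}$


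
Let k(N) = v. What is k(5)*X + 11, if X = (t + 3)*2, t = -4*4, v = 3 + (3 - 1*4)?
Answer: -41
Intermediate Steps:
v = 2 (v = 3 + (3 - 4) = 3 - 1 = 2)
t = -16
k(N) = 2
X = -26 (X = (-16 + 3)*2 = -13*2 = -26)
k(5)*X + 11 = 2*(-26) + 11 = -52 + 11 = -41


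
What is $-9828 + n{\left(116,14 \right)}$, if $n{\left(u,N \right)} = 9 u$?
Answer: $-8784$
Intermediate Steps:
$-9828 + n{\left(116,14 \right)} = -9828 + 9 \cdot 116 = -9828 + 1044 = -8784$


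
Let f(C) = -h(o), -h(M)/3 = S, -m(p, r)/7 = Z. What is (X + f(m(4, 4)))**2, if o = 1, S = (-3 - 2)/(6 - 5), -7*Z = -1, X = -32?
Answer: 2209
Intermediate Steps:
Z = 1/7 (Z = -1/7*(-1) = 1/7 ≈ 0.14286)
m(p, r) = -1 (m(p, r) = -7*1/7 = -1)
S = -5 (S = -5/1 = -5*1 = -5)
h(M) = 15 (h(M) = -3*(-5) = 15)
f(C) = -15 (f(C) = -1*15 = -15)
(X + f(m(4, 4)))**2 = (-32 - 15)**2 = (-47)**2 = 2209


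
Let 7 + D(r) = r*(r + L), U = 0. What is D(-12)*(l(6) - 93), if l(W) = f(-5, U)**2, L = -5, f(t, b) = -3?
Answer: -16548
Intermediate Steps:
D(r) = -7 + r*(-5 + r) (D(r) = -7 + r*(r - 5) = -7 + r*(-5 + r))
l(W) = 9 (l(W) = (-3)**2 = 9)
D(-12)*(l(6) - 93) = (-7 + (-12)**2 - 5*(-12))*(9 - 93) = (-7 + 144 + 60)*(-84) = 197*(-84) = -16548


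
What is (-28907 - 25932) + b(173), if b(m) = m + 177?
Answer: -54489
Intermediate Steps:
b(m) = 177 + m
(-28907 - 25932) + b(173) = (-28907 - 25932) + (177 + 173) = -54839 + 350 = -54489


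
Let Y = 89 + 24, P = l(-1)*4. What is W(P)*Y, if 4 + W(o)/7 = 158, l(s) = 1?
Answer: 121814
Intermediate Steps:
P = 4 (P = 1*4 = 4)
W(o) = 1078 (W(o) = -28 + 7*158 = -28 + 1106 = 1078)
Y = 113
W(P)*Y = 1078*113 = 121814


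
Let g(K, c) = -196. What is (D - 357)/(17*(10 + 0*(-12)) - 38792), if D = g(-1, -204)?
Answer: 553/38622 ≈ 0.014318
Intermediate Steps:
D = -196
(D - 357)/(17*(10 + 0*(-12)) - 38792) = (-196 - 357)/(17*(10 + 0*(-12)) - 38792) = -553/(17*(10 + 0) - 38792) = -553/(17*10 - 38792) = -553/(170 - 38792) = -553/(-38622) = -553*(-1/38622) = 553/38622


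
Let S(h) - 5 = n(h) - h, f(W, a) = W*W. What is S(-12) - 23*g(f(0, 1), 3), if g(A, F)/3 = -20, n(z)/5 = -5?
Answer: 1372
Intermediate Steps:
f(W, a) = W²
n(z) = -25 (n(z) = 5*(-5) = -25)
g(A, F) = -60 (g(A, F) = 3*(-20) = -60)
S(h) = -20 - h (S(h) = 5 + (-25 - h) = -20 - h)
S(-12) - 23*g(f(0, 1), 3) = (-20 - 1*(-12)) - 23*(-60) = (-20 + 12) + 1380 = -8 + 1380 = 1372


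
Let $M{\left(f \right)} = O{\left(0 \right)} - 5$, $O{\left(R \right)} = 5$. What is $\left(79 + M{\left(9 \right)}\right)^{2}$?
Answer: $6241$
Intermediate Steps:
$M{\left(f \right)} = 0$ ($M{\left(f \right)} = 5 - 5 = 0$)
$\left(79 + M{\left(9 \right)}\right)^{2} = \left(79 + 0\right)^{2} = 79^{2} = 6241$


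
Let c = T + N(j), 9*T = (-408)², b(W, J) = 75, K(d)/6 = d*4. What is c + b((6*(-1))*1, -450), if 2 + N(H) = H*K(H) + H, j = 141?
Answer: 495854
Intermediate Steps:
K(d) = 24*d (K(d) = 6*(d*4) = 6*(4*d) = 24*d)
T = 18496 (T = (⅑)*(-408)² = (⅑)*166464 = 18496)
N(H) = -2 + H + 24*H² (N(H) = -2 + (H*(24*H) + H) = -2 + (24*H² + H) = -2 + (H + 24*H²) = -2 + H + 24*H²)
c = 495779 (c = 18496 + (-2 + 141 + 24*141²) = 18496 + (-2 + 141 + 24*19881) = 18496 + (-2 + 141 + 477144) = 18496 + 477283 = 495779)
c + b((6*(-1))*1, -450) = 495779 + 75 = 495854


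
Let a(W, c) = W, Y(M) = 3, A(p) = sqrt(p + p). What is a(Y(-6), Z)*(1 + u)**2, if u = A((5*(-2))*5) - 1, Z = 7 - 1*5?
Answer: -300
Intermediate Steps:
Z = 2 (Z = 7 - 5 = 2)
A(p) = sqrt(2)*sqrt(p) (A(p) = sqrt(2*p) = sqrt(2)*sqrt(p))
u = -1 + 10*I (u = sqrt(2)*sqrt((5*(-2))*5) - 1 = sqrt(2)*sqrt(-10*5) - 1 = sqrt(2)*sqrt(-50) - 1 = sqrt(2)*(5*I*sqrt(2)) - 1 = 10*I - 1 = -1 + 10*I ≈ -1.0 + 10.0*I)
a(Y(-6), Z)*(1 + u)**2 = 3*(1 + (-1 + 10*I))**2 = 3*(10*I)**2 = 3*(-100) = -300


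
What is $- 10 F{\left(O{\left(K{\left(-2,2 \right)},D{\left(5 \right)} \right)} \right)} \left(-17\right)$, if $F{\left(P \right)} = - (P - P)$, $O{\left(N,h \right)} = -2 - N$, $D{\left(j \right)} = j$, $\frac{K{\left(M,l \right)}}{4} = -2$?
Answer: $0$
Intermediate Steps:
$K{\left(M,l \right)} = -8$ ($K{\left(M,l \right)} = 4 \left(-2\right) = -8$)
$F{\left(P \right)} = 0$ ($F{\left(P \right)} = \left(-1\right) 0 = 0$)
$- 10 F{\left(O{\left(K{\left(-2,2 \right)},D{\left(5 \right)} \right)} \right)} \left(-17\right) = \left(-10\right) 0 \left(-17\right) = 0 \left(-17\right) = 0$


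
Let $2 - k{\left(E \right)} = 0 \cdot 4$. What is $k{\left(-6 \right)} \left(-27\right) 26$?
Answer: $-1404$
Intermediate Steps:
$k{\left(E \right)} = 2$ ($k{\left(E \right)} = 2 - 0 \cdot 4 = 2 - 0 = 2 + 0 = 2$)
$k{\left(-6 \right)} \left(-27\right) 26 = 2 \left(-27\right) 26 = \left(-54\right) 26 = -1404$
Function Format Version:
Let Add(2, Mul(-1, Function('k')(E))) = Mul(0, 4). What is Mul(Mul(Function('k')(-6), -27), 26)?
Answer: -1404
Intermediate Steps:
Function('k')(E) = 2 (Function('k')(E) = Add(2, Mul(-1, Mul(0, 4))) = Add(2, Mul(-1, 0)) = Add(2, 0) = 2)
Mul(Mul(Function('k')(-6), -27), 26) = Mul(Mul(2, -27), 26) = Mul(-54, 26) = -1404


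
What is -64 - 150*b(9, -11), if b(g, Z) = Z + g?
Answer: 236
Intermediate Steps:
-64 - 150*b(9, -11) = -64 - 150*(-11 + 9) = -64 - 150*(-2) = -64 + 300 = 236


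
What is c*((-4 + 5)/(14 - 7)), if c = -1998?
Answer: -1998/7 ≈ -285.43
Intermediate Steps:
c*((-4 + 5)/(14 - 7)) = -1998*(-4 + 5)/(14 - 7) = -1998/7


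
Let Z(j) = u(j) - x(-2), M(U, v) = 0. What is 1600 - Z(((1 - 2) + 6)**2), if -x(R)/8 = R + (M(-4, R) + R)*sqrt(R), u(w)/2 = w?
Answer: 1566 + 16*I*sqrt(2) ≈ 1566.0 + 22.627*I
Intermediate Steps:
u(w) = 2*w
x(R) = -8*R - 8*R**(3/2) (x(R) = -8*(R + (0 + R)*sqrt(R)) = -8*(R + R*sqrt(R)) = -8*(R + R**(3/2)) = -8*R - 8*R**(3/2))
Z(j) = -16 + 2*j - 16*I*sqrt(2) (Z(j) = 2*j - (-8*(-2) - (-16)*I*sqrt(2)) = 2*j - (16 - (-16)*I*sqrt(2)) = 2*j - (16 + 16*I*sqrt(2)) = 2*j + (-16 - 16*I*sqrt(2)) = -16 + 2*j - 16*I*sqrt(2))
1600 - Z(((1 - 2) + 6)**2) = 1600 - (-16 + 2*((1 - 2) + 6)**2 - 16*I*sqrt(2)) = 1600 - (-16 + 2*(-1 + 6)**2 - 16*I*sqrt(2)) = 1600 - (-16 + 2*5**2 - 16*I*sqrt(2)) = 1600 - (-16 + 2*25 - 16*I*sqrt(2)) = 1600 - (-16 + 50 - 16*I*sqrt(2)) = 1600 - (34 - 16*I*sqrt(2)) = 1600 + (-34 + 16*I*sqrt(2)) = 1566 + 16*I*sqrt(2)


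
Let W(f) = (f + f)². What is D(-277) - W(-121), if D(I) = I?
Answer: -58841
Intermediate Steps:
W(f) = 4*f² (W(f) = (2*f)² = 4*f²)
D(-277) - W(-121) = -277 - 4*(-121)² = -277 - 4*14641 = -277 - 1*58564 = -277 - 58564 = -58841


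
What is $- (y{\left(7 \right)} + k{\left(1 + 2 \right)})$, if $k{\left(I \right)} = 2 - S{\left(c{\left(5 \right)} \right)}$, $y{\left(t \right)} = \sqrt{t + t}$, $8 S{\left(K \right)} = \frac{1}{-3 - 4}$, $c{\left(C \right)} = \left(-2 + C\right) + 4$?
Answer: $- \frac{113}{56} - \sqrt{14} \approx -5.7595$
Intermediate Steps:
$c{\left(C \right)} = 2 + C$
$S{\left(K \right)} = - \frac{1}{56}$ ($S{\left(K \right)} = \frac{1}{8 \left(-3 - 4\right)} = \frac{1}{8 \left(-7\right)} = \frac{1}{8} \left(- \frac{1}{7}\right) = - \frac{1}{56}$)
$y{\left(t \right)} = \sqrt{2} \sqrt{t}$ ($y{\left(t \right)} = \sqrt{2 t} = \sqrt{2} \sqrt{t}$)
$k{\left(I \right)} = \frac{113}{56}$ ($k{\left(I \right)} = 2 - - \frac{1}{56} = 2 + \frac{1}{56} = \frac{113}{56}$)
$- (y{\left(7 \right)} + k{\left(1 + 2 \right)}) = - (\sqrt{2} \sqrt{7} + \frac{113}{56}) = - (\sqrt{14} + \frac{113}{56}) = - (\frac{113}{56} + \sqrt{14}) = - \frac{113}{56} - \sqrt{14}$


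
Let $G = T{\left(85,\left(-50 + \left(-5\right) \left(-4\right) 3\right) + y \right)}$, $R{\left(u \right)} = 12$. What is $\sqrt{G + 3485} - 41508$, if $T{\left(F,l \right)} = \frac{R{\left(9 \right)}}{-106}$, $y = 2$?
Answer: $-41508 + \frac{\sqrt{9789047}}{53} \approx -41449.0$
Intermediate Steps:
$T{\left(F,l \right)} = - \frac{6}{53}$ ($T{\left(F,l \right)} = \frac{12}{-106} = 12 \left(- \frac{1}{106}\right) = - \frac{6}{53}$)
$G = - \frac{6}{53} \approx -0.11321$
$\sqrt{G + 3485} - 41508 = \sqrt{- \frac{6}{53} + 3485} - 41508 = \sqrt{\frac{184699}{53}} - 41508 = \frac{\sqrt{9789047}}{53} - 41508 = -41508 + \frac{\sqrt{9789047}}{53}$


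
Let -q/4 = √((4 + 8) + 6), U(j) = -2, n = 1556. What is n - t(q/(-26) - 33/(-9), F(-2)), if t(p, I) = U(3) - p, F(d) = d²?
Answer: 4685/3 + 6*√2/13 ≈ 1562.3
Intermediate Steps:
q = -12*√2 (q = -4*√((4 + 8) + 6) = -4*√(12 + 6) = -12*√2 ≈ -16.971)
t(p, I) = -2 - p
n - t(q/(-26) - 33/(-9), F(-2)) = 1556 - (-2 - (-12*√2/(-26) - 33/(-9))) = 1556 - (-2 - (-12*√2*(-1/26) - 33*(-⅑))) = 1556 - (-2 - (6*√2/13 + 11/3)) = 1556 - (-2 - (11/3 + 6*√2/13)) = 1556 - (-2 + (-11/3 - 6*√2/13)) = 1556 - (-17/3 - 6*√2/13) = 1556 + (17/3 + 6*√2/13) = 4685/3 + 6*√2/13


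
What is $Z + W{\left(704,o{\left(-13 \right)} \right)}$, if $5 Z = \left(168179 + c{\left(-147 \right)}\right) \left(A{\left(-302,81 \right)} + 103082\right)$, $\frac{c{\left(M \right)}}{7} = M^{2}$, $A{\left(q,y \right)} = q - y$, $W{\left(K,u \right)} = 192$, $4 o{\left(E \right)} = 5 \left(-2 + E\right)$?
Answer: $\frac{32806374918}{5} \approx 6.5613 \cdot 10^{9}$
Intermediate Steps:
$o{\left(E \right)} = - \frac{5}{2} + \frac{5 E}{4}$ ($o{\left(E \right)} = \frac{5 \left(-2 + E\right)}{4} = \frac{-10 + 5 E}{4} = - \frac{5}{2} + \frac{5 E}{4}$)
$c{\left(M \right)} = 7 M^{2}$
$Z = \frac{32806373958}{5}$ ($Z = \frac{\left(168179 + 7 \left(-147\right)^{2}\right) \left(\left(-302 - 81\right) + 103082\right)}{5} = \frac{\left(168179 + 7 \cdot 21609\right) \left(\left(-302 - 81\right) + 103082\right)}{5} = \frac{\left(168179 + 151263\right) \left(-383 + 103082\right)}{5} = \frac{319442 \cdot 102699}{5} = \frac{1}{5} \cdot 32806373958 = \frac{32806373958}{5} \approx 6.5613 \cdot 10^{9}$)
$Z + W{\left(704,o{\left(-13 \right)} \right)} = \frac{32806373958}{5} + 192 = \frac{32806374918}{5}$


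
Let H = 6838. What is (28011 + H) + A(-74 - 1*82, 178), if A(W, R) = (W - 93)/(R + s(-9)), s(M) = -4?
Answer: 2021159/58 ≈ 34848.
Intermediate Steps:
A(W, R) = (-93 + W)/(-4 + R) (A(W, R) = (W - 93)/(R - 4) = (-93 + W)/(-4 + R))
(28011 + H) + A(-74 - 1*82, 178) = (28011 + 6838) + (-93 + (-74 - 1*82))/(-4 + 178) = 34849 + (-93 + (-74 - 82))/174 = 34849 + (-93 - 156)/174 = 34849 + (1/174)*(-249) = 34849 - 83/58 = 2021159/58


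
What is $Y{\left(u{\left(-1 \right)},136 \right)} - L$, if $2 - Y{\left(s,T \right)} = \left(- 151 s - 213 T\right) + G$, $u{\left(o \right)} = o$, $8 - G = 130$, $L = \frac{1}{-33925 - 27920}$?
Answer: $\frac{1789856146}{61845} \approx 28941.0$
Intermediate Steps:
$L = - \frac{1}{61845}$ ($L = \frac{1}{-61845} = - \frac{1}{61845} \approx -1.6169 \cdot 10^{-5}$)
$G = -122$ ($G = 8 - 130 = -122$)
$Y{\left(s,T \right)} = 124 + 151 s + 213 T$ ($Y{\left(s,T \right)} = 2 - \left(\left(- 151 s - 213 T\right) - 122\right) = 2 - \left(\left(- 213 T - 151 s\right) - 122\right) = 2 - \left(-122 - 213 T - 151 s\right) = 2 + \left(122 + 151 s + 213 T\right) = 124 + 151 s + 213 T$)
$Y{\left(u{\left(-1 \right)},136 \right)} - L = \left(124 + 151 \left(-1\right) + 213 \cdot 136\right) - - \frac{1}{61845} = \left(124 - 151 + 28968\right) + \frac{1}{61845} = 28941 + \frac{1}{61845} = \frac{1789856146}{61845}$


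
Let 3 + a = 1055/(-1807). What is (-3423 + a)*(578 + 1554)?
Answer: -1015461268/139 ≈ -7.3055e+6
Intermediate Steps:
a = -6476/1807 (a = -3 + 1055/(-1807) = -3 + 1055*(-1/1807) = -3 - 1055/1807 = -6476/1807 ≈ -3.5838)
(-3423 + a)*(578 + 1554) = (-3423 - 6476/1807)*(578 + 1554) = -6191837/1807*2132 = -1015461268/139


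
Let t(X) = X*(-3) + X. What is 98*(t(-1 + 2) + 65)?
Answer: 6174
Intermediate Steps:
t(X) = -2*X (t(X) = -3*X + X = -2*X)
98*(t(-1 + 2) + 65) = 98*(-2*(-1 + 2) + 65) = 98*(-2*1 + 65) = 98*(-2 + 65) = 98*63 = 6174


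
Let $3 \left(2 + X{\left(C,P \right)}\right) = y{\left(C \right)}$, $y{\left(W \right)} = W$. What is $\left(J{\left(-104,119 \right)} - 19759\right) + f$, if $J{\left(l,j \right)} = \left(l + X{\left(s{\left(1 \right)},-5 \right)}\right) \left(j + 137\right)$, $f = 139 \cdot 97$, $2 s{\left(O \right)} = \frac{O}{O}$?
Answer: $- \frac{100108}{3} \approx -33369.0$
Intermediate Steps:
$s{\left(O \right)} = \frac{1}{2}$ ($s{\left(O \right)} = \frac{O \frac{1}{O}}{2} = \frac{1}{2} \cdot 1 = \frac{1}{2}$)
$X{\left(C,P \right)} = -2 + \frac{C}{3}$
$f = 13483$
$J{\left(l,j \right)} = \left(137 + j\right) \left(- \frac{11}{6} + l\right)$ ($J{\left(l,j \right)} = \left(l + \left(-2 + \frac{1}{3} \cdot \frac{1}{2}\right)\right) \left(j + 137\right) = \left(l + \left(-2 + \frac{1}{6}\right)\right) \left(137 + j\right) = \left(l - \frac{11}{6}\right) \left(137 + j\right) = \left(- \frac{11}{6} + l\right) \left(137 + j\right) = \left(137 + j\right) \left(- \frac{11}{6} + l\right)$)
$\left(J{\left(-104,119 \right)} - 19759\right) + f = \left(\left(- \frac{1507}{6} + 137 \left(-104\right) - \frac{1309}{6} + 119 \left(-104\right)\right) - 19759\right) + 13483 = \left(\left(- \frac{1507}{6} - 14248 - \frac{1309}{6} - 12376\right) - 19759\right) + 13483 = \left(- \frac{81280}{3} - 19759\right) + 13483 = - \frac{140557}{3} + 13483 = - \frac{100108}{3}$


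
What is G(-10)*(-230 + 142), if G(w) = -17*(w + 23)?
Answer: 19448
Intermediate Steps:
G(w) = -391 - 17*w (G(w) = -17*(23 + w) = -391 - 17*w)
G(-10)*(-230 + 142) = (-391 - 17*(-10))*(-230 + 142) = (-391 + 170)*(-88) = -221*(-88) = 19448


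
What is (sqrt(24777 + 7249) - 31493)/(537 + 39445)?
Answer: -31493/39982 + sqrt(32026)/39982 ≈ -0.78320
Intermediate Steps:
(sqrt(24777 + 7249) - 31493)/(537 + 39445) = (sqrt(32026) - 31493)/39982 = (-31493 + sqrt(32026))*(1/39982) = -31493/39982 + sqrt(32026)/39982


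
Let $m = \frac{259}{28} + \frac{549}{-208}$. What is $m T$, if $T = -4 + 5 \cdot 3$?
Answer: $\frac{15125}{208} \approx 72.716$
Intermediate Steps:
$m = \frac{1375}{208}$ ($m = 259 \cdot \frac{1}{28} + 549 \left(- \frac{1}{208}\right) = \frac{37}{4} - \frac{549}{208} = \frac{1375}{208} \approx 6.6106$)
$T = 11$ ($T = -4 + 15 = 11$)
$m T = \frac{1375}{208} \cdot 11 = \frac{15125}{208}$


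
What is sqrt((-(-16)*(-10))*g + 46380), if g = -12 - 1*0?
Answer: 10*sqrt(483) ≈ 219.77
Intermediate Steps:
g = -12 (g = -12 + 0 = -12)
sqrt((-(-16)*(-10))*g + 46380) = sqrt(-(-16)*(-10)*(-12) + 46380) = sqrt(-16*10*(-12) + 46380) = sqrt(-160*(-12) + 46380) = sqrt(1920 + 46380) = sqrt(48300) = 10*sqrt(483)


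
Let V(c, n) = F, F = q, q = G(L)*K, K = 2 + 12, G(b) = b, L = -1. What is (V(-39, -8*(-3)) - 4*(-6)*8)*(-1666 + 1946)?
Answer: 49840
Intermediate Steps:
K = 14
q = -14 (q = -1*14 = -14)
F = -14
V(c, n) = -14
(V(-39, -8*(-3)) - 4*(-6)*8)*(-1666 + 1946) = (-14 - 4*(-6)*8)*(-1666 + 1946) = (-14 + 24*8)*280 = (-14 + 192)*280 = 178*280 = 49840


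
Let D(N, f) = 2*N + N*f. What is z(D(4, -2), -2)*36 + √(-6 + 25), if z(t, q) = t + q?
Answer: -72 + √19 ≈ -67.641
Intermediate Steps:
z(t, q) = q + t
z(D(4, -2), -2)*36 + √(-6 + 25) = (-2 + 4*(2 - 2))*36 + √(-6 + 25) = (-2 + 4*0)*36 + √19 = (-2 + 0)*36 + √19 = -2*36 + √19 = -72 + √19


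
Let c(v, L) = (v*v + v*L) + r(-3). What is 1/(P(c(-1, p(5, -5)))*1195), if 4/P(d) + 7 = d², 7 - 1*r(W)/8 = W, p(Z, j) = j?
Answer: 7389/4780 ≈ 1.5458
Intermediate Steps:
r(W) = 56 - 8*W
c(v, L) = 80 + v² + L*v (c(v, L) = (v*v + v*L) + (56 - 8*(-3)) = (v² + L*v) + (56 + 24) = (v² + L*v) + 80 = 80 + v² + L*v)
P(d) = 4/(-7 + d²)
1/(P(c(-1, p(5, -5)))*1195) = 1/((4/(-7 + (80 + (-1)² - 5*(-1))²))*1195) = 1/((4/(-7 + (80 + 1 + 5)²))*1195) = 1/((4/(-7 + 86²))*1195) = 1/((4/(-7 + 7396))*1195) = 1/((4/7389)*1195) = 1/(4780/7389) = 7389/4780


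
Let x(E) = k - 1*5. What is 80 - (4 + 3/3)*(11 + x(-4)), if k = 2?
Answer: 40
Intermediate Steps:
x(E) = -3 (x(E) = 2 - 1*5 = 2 - 5 = -3)
80 - (4 + 3/3)*(11 + x(-4)) = 80 - (4 + 3/3)*(11 - 3) = 80 - (4 + 3*(1/3))*8 = 80 - (4 + 1)*8 = 80 - 5*8 = 80 - 1*40 = 80 - 40 = 40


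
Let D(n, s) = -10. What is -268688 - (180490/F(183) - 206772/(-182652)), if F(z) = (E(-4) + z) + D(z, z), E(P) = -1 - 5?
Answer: -685730023883/2541907 ≈ -2.6977e+5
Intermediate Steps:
E(P) = -6
F(z) = -16 + z (F(z) = (-6 + z) - 10 = -16 + z)
-268688 - (180490/F(183) - 206772/(-182652)) = -268688 - (180490/(-16 + 183) - 206772/(-182652)) = -268688 - (180490/167 - 206772*(-1/182652)) = -268688 - (180490*(1/167) + 17231/15221) = -268688 - (180490/167 + 17231/15221) = -268688 - 1*2750115867/2541907 = -268688 - 2750115867/2541907 = -685730023883/2541907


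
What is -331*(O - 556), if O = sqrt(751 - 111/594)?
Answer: 184036 - 331*sqrt(3270542)/66 ≈ 1.7497e+5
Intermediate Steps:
O = sqrt(3270542)/66 (O = sqrt(751 - 111*1/594) = sqrt(751 - 37/198) = sqrt(148661/198) = sqrt(3270542)/66 ≈ 27.401)
-331*(O - 556) = -331*(sqrt(3270542)/66 - 556) = -331*(-556 + sqrt(3270542)/66) = 184036 - 331*sqrt(3270542)/66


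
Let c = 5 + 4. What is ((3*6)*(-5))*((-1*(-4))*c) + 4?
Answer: -3236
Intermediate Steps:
c = 9
((3*6)*(-5))*((-1*(-4))*c) + 4 = ((3*6)*(-5))*(-1*(-4)*9) + 4 = (18*(-5))*(4*9) + 4 = -90*36 + 4 = -3240 + 4 = -3236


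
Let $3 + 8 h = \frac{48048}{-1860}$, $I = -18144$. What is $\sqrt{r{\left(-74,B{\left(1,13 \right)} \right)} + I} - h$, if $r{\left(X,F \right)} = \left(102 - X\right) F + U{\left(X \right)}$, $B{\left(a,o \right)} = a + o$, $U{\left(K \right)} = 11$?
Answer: $\frac{4469}{1240} + 3 i \sqrt{1741} \approx 3.604 + 125.18 i$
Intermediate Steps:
$h = - \frac{4469}{1240}$ ($h = - \frac{3}{8} + \frac{48048 \frac{1}{-1860}}{8} = - \frac{3}{8} + \frac{48048 \left(- \frac{1}{1860}\right)}{8} = - \frac{3}{8} + \frac{1}{8} \left(- \frac{4004}{155}\right) = - \frac{3}{8} - \frac{1001}{310} = - \frac{4469}{1240} \approx -3.604$)
$r{\left(X,F \right)} = 11 + F \left(102 - X\right)$ ($r{\left(X,F \right)} = \left(102 - X\right) F + 11 = F \left(102 - X\right) + 11 = 11 + F \left(102 - X\right)$)
$\sqrt{r{\left(-74,B{\left(1,13 \right)} \right)} + I} - h = \sqrt{\left(11 + 102 \left(1 + 13\right) - \left(1 + 13\right) \left(-74\right)\right) - 18144} - - \frac{4469}{1240} = \sqrt{\left(11 + 102 \cdot 14 - 14 \left(-74\right)\right) - 18144} + \frac{4469}{1240} = \sqrt{\left(11 + 1428 + 1036\right) - 18144} + \frac{4469}{1240} = \sqrt{2475 - 18144} + \frac{4469}{1240} = \sqrt{-15669} + \frac{4469}{1240} = 3 i \sqrt{1741} + \frac{4469}{1240} = \frac{4469}{1240} + 3 i \sqrt{1741}$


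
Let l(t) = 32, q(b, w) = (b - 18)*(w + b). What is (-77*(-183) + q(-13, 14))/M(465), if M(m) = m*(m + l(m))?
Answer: 2812/46221 ≈ 0.060838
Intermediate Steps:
q(b, w) = (-18 + b)*(b + w)
M(m) = m*(32 + m) (M(m) = m*(m + 32) = m*(32 + m))
(-77*(-183) + q(-13, 14))/M(465) = (-77*(-183) + ((-13)**2 - 18*(-13) - 18*14 - 13*14))/((465*(32 + 465))) = (14091 + (169 + 234 - 252 - 182))/((465*497)) = (14091 - 31)/231105 = 14060*(1/231105) = 2812/46221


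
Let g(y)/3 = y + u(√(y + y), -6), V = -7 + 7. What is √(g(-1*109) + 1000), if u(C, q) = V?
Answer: √673 ≈ 25.942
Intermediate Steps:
V = 0
u(C, q) = 0
g(y) = 3*y (g(y) = 3*(y + 0) = 3*y)
√(g(-1*109) + 1000) = √(3*(-1*109) + 1000) = √(3*(-109) + 1000) = √(-327 + 1000) = √673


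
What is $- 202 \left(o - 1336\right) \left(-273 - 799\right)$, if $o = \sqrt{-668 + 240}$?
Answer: $-289302784 + 433088 i \sqrt{107} \approx -2.893 \cdot 10^{8} + 4.4799 \cdot 10^{6} i$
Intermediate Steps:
$o = 2 i \sqrt{107}$ ($o = \sqrt{-428} = 2 i \sqrt{107} \approx 20.688 i$)
$- 202 \left(o - 1336\right) \left(-273 - 799\right) = - 202 \left(2 i \sqrt{107} - 1336\right) \left(-273 - 799\right) = - 202 \left(-1336 + 2 i \sqrt{107}\right) \left(-1072\right) = - 202 \left(1432192 - 2144 i \sqrt{107}\right) = -289302784 + 433088 i \sqrt{107}$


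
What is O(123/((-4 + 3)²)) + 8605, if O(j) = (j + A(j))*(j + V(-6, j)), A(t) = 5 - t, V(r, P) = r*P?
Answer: 5530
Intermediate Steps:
V(r, P) = P*r
O(j) = -25*j (O(j) = (j + (5 - j))*(j + j*(-6)) = 5*(j - 6*j) = 5*(-5*j) = -25*j)
O(123/((-4 + 3)²)) + 8605 = -3075/((-4 + 3)²) + 8605 = -3075/((-1)²) + 8605 = -3075/1 + 8605 = -3075 + 8605 = 5530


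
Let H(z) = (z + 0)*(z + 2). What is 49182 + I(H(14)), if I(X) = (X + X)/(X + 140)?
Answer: 639382/13 ≈ 49183.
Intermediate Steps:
H(z) = z*(2 + z)
I(X) = 2*X/(140 + X) (I(X) = (2*X)/(140 + X) = 2*X/(140 + X))
49182 + I(H(14)) = 49182 + 2*(14*(2 + 14))/(140 + 14*(2 + 14)) = 49182 + 2*(14*16)/(140 + 14*16) = 49182 + 2*224/(140 + 224) = 49182 + 2*224/364 = 49182 + 2*224*(1/364) = 49182 + 16/13 = 639382/13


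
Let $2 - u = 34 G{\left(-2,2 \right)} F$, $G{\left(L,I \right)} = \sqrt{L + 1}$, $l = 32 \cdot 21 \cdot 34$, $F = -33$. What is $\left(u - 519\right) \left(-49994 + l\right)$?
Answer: $14034482 - 30457812 i \approx 1.4034 \cdot 10^{7} - 3.0458 \cdot 10^{7} i$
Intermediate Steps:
$l = 22848$ ($l = 672 \cdot 34 = 22848$)
$G{\left(L,I \right)} = \sqrt{1 + L}$
$u = 2 + 1122 i$ ($u = 2 - 34 \sqrt{1 - 2} \left(-33\right) = 2 - 34 \sqrt{-1} \left(-33\right) = 2 - 34 i \left(-33\right) = 2 - - 1122 i = 2 + 1122 i \approx 2.0 + 1122.0 i$)
$\left(u - 519\right) \left(-49994 + l\right) = \left(\left(2 + 1122 i\right) - 519\right) \left(-49994 + 22848\right) = \left(-517 + 1122 i\right) \left(-27146\right) = 14034482 - 30457812 i$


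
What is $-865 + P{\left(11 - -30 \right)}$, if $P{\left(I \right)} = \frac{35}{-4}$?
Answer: $- \frac{3495}{4} \approx -873.75$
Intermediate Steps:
$P{\left(I \right)} = - \frac{35}{4}$ ($P{\left(I \right)} = 35 \left(- \frac{1}{4}\right) = - \frac{35}{4}$)
$-865 + P{\left(11 - -30 \right)} = -865 - \frac{35}{4} = - \frac{3495}{4}$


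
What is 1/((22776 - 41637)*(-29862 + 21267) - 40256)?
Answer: 1/162070039 ≈ 6.1702e-9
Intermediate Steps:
1/((22776 - 41637)*(-29862 + 21267) - 40256) = 1/(-18861*(-8595) - 40256) = 1/(162110295 - 40256) = 1/162070039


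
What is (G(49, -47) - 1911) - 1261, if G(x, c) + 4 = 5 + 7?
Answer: -3164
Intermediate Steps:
G(x, c) = 8 (G(x, c) = -4 + (5 + 7) = -4 + 12 = 8)
(G(49, -47) - 1911) - 1261 = (8 - 1911) - 1261 = -1903 - 1261 = -3164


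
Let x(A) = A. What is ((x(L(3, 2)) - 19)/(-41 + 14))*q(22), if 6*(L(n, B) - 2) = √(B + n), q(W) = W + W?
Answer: 748/27 - 22*√5/81 ≈ 27.096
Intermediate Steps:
q(W) = 2*W
L(n, B) = 2 + √(B + n)/6
((x(L(3, 2)) - 19)/(-41 + 14))*q(22) = (((2 + √(2 + 3)/6) - 19)/(-41 + 14))*(2*22) = (((2 + √5/6) - 19)/(-27))*44 = ((-17 + √5/6)*(-1/27))*44 = (17/27 - √5/162)*44 = 748/27 - 22*√5/81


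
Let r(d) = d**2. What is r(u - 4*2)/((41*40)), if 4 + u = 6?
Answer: 9/410 ≈ 0.021951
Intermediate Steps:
u = 2 (u = -4 + 6 = 2)
r(u - 4*2)/((41*40)) = (2 - 4*2)**2/((41*40)) = (2 - 8)**2/1640 = (-6)**2*(1/1640) = 36*(1/1640) = 9/410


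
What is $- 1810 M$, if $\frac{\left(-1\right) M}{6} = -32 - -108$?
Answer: $825360$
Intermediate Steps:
$M = -456$ ($M = - 6 \left(-32 - -108\right) = - 6 \left(-32 + 108\right) = \left(-6\right) 76 = -456$)
$- 1810 M = \left(-1810\right) \left(-456\right) = 825360$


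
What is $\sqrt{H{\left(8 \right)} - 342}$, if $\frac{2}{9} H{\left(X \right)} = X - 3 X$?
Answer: $3 i \sqrt{46} \approx 20.347 i$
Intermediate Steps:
$H{\left(X \right)} = - 9 X$ ($H{\left(X \right)} = \frac{9 \left(X - 3 X\right)}{2} = \frac{9 \left(- 2 X\right)}{2} = - 9 X$)
$\sqrt{H{\left(8 \right)} - 342} = \sqrt{\left(-9\right) 8 - 342} = \sqrt{-72 - 342} = \sqrt{-414} = 3 i \sqrt{46}$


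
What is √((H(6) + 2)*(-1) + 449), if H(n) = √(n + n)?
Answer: √(447 - 2*√3) ≈ 21.060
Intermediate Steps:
H(n) = √2*√n (H(n) = √(2*n) = √2*√n)
√((H(6) + 2)*(-1) + 449) = √((√2*√6 + 2)*(-1) + 449) = √((2*√3 + 2)*(-1) + 449) = √((2 + 2*√3)*(-1) + 449) = √((-2 - 2*√3) + 449) = √(447 - 2*√3)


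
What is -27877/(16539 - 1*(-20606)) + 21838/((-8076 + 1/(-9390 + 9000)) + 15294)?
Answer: 237882994237/104563880755 ≈ 2.2750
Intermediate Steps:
-27877/(16539 - 1*(-20606)) + 21838/((-8076 + 1/(-9390 + 9000)) + 15294) = -27877/(16539 + 20606) + 21838/((-8076 + 1/(-390)) + 15294) = -27877/37145 + 21838/((-8076 - 1/390) + 15294) = -27877*1/37145 + 21838/(-3149641/390 + 15294) = -27877/37145 + 21838/(2815019/390) = -27877/37145 + 21838*(390/2815019) = -27877/37145 + 8516820/2815019 = 237882994237/104563880755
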